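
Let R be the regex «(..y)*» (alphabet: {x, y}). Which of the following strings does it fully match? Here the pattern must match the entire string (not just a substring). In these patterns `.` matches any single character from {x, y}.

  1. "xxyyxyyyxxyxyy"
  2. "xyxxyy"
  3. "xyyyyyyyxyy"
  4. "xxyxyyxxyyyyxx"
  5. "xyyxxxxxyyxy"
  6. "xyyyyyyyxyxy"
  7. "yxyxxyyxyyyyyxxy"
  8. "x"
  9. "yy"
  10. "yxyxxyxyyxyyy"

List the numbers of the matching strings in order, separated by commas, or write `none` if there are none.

none

1 → no match
2. "xyxxyy" → no match
3. "xyyyyyyyxyy" → no match
4 → no match
5. "xyyxxxxxyyxy" → no match
6. "xyyyyyyyxyxy" → no match
7 → no match
8. "x" → no match
9. "yy" → no match
10 → no match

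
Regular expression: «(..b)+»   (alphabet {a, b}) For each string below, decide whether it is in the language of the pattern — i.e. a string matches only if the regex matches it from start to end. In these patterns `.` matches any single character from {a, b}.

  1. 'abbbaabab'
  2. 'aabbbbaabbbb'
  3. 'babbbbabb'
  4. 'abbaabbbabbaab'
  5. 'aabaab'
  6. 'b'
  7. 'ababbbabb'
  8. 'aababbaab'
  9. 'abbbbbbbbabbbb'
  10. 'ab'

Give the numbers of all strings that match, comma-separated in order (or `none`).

2, 3, 5, 8

1 → no match
2 → match
3 → match
4 → no match
5 → match
6 → no match
7 → no match
8 → match
9 → no match
10 → no match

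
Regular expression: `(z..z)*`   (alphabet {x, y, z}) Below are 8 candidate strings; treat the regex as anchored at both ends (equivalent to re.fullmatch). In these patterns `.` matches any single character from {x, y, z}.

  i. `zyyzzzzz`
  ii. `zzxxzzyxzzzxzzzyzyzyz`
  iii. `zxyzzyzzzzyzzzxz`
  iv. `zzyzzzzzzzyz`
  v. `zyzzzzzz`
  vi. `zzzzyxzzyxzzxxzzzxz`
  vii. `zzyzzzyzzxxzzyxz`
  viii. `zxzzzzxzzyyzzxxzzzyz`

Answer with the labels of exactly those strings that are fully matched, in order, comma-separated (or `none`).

i. `zyyzzzzz` → match
ii → no match
iii → match
iv. `zzyzzzzzzzyz` → match
v. `zyzzzzzz` → match
vi → no match
vii → match
viii → match

i, iii, iv, v, vii, viii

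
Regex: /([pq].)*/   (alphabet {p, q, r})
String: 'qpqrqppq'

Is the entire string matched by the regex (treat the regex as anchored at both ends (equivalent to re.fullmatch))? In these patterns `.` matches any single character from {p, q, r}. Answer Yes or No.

Yes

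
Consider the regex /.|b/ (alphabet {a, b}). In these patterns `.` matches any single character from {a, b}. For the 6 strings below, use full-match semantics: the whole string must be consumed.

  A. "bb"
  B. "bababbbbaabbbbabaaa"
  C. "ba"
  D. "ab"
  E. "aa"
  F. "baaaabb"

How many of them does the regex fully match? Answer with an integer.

0

A → no match
B → no match
C → no match
D → no match
E → no match
F → no match
Total matched: 0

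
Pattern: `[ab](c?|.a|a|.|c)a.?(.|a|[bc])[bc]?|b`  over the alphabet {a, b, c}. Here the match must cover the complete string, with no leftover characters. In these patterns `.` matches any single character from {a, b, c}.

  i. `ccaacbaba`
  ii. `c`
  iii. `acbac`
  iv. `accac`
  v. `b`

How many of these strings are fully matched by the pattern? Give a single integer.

i → no match
ii → no match
iii → no match
iv → no match
v → match
Total matched: 1

1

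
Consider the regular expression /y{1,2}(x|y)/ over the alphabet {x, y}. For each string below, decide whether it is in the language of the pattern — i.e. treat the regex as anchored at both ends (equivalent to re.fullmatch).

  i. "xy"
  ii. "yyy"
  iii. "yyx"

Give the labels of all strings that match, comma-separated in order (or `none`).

i → no match — must start with "y"
ii → match
iii → match

ii, iii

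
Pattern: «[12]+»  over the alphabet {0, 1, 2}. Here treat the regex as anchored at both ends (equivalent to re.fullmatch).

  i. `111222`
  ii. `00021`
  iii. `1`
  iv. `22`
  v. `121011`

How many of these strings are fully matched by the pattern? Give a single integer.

3

i → match
ii → no match
iii → match
iv → match
v → no match
Total matched: 3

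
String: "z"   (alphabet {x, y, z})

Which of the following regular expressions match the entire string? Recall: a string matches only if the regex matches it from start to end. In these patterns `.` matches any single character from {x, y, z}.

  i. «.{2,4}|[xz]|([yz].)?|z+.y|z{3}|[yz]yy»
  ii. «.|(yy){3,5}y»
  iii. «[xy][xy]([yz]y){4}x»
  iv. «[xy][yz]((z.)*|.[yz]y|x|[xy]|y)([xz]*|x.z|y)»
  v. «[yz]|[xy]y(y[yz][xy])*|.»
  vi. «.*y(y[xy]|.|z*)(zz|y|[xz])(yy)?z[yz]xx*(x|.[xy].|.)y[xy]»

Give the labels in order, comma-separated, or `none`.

i → match
ii → match
iii → no match — must end with "yx"
iv → no match
v → match
vi → no match

i, ii, v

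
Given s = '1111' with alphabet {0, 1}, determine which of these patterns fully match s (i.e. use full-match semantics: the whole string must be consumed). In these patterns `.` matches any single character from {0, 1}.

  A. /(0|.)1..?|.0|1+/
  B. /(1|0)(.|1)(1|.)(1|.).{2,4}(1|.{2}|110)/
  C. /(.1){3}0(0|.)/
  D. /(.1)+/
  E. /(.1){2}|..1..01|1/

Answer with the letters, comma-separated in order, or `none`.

A → match
B → no match
C → no match
D → match
E → match

A, D, E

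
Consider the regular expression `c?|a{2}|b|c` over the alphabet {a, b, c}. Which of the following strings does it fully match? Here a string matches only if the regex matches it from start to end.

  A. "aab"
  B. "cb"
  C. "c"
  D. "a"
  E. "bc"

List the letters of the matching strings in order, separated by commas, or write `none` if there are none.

C

A. "aab" → no match
B. "cb" → no match
C. "c" → match
D. "a" → no match
E. "bc" → no match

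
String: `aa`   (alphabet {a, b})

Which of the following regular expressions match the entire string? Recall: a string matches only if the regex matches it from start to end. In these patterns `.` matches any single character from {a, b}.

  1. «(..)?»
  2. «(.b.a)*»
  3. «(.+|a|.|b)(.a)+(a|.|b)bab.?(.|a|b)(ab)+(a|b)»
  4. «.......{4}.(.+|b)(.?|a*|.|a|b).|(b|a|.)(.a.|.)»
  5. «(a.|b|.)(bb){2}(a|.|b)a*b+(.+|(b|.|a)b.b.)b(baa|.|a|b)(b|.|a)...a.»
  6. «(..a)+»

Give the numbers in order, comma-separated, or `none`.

1 → match
2 → no match
3 → no match
4 → match
5 → no match
6 → no match

1, 4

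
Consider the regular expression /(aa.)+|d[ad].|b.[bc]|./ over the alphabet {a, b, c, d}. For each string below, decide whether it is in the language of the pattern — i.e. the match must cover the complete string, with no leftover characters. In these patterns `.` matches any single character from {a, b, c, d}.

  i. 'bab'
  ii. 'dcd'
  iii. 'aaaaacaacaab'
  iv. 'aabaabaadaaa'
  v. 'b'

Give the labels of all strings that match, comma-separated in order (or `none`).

i, iii, iv, v

i. 'bab' → match
ii. 'dcd' → no match
iii. 'aaaaacaacaab' → match
iv. 'aabaabaadaaa' → match
v. 'b' → match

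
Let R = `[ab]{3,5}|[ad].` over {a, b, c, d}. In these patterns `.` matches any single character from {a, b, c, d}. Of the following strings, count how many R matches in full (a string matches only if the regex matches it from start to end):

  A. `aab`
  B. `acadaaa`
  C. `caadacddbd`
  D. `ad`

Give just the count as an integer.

2

A → match
B → no match
C → no match
D → match
Total matched: 2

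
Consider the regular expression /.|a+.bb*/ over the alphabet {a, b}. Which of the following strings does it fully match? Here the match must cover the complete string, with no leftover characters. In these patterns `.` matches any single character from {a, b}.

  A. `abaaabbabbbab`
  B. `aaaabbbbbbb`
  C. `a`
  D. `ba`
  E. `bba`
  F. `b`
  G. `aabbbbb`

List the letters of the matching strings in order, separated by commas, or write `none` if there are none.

A → no match
B. `aaaabbbbbbb` → match
C. `a` → match
D. `ba` → no match
E. `bba` → no match
F. `b` → match
G. `aabbbbb` → match

B, C, F, G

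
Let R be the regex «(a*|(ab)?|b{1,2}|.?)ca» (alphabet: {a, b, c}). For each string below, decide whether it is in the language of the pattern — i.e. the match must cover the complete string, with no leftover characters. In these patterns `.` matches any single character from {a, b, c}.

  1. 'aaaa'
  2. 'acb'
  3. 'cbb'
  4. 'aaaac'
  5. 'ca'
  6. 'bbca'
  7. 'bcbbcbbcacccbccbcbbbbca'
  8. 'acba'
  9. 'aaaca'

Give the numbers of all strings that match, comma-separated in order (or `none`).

1. 'aaaa' → no match — must end with 'ca'
2. 'acb' → no match — must end with 'ca'
3. 'cbb' → no match — must end with 'ca'
4. 'aaaac' → no match — must end with 'ca'
5. 'ca' → match
6. 'bbca' → match
7 → no match
8. 'acba' → no match — must end with 'ca'
9. 'aaaca' → match

5, 6, 9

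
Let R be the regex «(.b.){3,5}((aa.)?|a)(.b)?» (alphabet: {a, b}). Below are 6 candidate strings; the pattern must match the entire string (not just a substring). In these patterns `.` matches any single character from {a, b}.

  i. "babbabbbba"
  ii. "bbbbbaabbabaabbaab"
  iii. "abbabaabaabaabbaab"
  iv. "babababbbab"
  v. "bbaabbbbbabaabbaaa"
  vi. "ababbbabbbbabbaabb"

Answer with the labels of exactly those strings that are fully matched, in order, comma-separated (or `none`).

ii, iii, v, vi

i → no match
ii → match
iii → match
iv → no match
v → match
vi → match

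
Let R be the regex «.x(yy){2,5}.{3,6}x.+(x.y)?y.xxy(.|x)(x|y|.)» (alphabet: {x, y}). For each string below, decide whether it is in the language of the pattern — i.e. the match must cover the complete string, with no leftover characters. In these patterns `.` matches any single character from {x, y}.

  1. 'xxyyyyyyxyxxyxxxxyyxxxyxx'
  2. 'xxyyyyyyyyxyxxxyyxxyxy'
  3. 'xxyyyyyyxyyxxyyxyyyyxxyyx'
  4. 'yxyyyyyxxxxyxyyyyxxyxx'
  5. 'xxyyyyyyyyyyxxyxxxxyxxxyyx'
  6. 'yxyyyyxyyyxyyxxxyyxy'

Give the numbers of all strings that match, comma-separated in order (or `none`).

1, 2, 3, 4, 5

1 → match
2 → match
3 → match
4 → match
5 → match
6 → no match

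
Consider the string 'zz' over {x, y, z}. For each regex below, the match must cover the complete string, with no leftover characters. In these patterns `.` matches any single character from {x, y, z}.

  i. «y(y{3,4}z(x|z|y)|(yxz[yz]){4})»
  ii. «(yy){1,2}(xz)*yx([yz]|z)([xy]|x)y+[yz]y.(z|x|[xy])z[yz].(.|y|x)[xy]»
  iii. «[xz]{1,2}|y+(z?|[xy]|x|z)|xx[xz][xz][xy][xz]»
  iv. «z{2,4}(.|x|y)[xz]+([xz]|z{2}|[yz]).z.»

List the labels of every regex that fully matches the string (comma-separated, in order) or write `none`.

i → no match — must start with 'y'
ii → no match — must start with 'yy'
iii → match
iv → no match

iii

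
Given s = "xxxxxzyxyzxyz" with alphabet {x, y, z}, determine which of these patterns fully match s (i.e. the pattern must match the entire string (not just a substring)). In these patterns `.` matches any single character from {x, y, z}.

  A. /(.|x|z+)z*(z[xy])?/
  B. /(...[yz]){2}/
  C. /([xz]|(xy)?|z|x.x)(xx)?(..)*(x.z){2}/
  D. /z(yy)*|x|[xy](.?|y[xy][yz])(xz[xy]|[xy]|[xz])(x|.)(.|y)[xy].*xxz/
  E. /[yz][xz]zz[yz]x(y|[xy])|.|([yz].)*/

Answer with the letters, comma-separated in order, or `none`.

C

A → no match
B → no match
C → match
D → no match
E → no match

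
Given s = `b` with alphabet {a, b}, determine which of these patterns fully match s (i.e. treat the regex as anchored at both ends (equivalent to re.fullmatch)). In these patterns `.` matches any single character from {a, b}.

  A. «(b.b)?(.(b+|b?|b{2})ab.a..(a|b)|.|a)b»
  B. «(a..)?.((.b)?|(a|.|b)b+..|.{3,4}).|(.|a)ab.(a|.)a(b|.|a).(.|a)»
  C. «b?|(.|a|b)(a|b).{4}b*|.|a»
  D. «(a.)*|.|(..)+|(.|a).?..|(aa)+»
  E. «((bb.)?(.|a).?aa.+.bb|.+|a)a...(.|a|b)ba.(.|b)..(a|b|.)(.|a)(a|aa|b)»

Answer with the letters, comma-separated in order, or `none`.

A → no match
B → no match
C → match
D → match
E → no match

C, D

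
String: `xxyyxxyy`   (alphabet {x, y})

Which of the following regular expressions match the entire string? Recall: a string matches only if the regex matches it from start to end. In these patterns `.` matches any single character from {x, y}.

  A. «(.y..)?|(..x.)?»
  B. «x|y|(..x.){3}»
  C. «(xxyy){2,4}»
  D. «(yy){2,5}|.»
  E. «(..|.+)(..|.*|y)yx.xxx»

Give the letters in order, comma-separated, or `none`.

C

A → no match
B → no match
C → match
D → no match
E → no match — must end with `xxx`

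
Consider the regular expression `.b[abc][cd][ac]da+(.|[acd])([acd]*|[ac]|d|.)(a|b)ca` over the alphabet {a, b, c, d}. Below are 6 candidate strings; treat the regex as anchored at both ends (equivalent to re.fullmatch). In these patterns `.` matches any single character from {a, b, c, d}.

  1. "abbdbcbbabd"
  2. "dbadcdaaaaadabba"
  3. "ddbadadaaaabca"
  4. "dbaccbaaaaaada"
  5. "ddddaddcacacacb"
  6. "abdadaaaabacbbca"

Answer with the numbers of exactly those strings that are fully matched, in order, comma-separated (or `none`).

none

1 → no match — must end with "ca"
2 → no match — must end with "ca"
3 → no match
4 → no match — must end with "ca"
5 → no match — must end with "ca"
6 → no match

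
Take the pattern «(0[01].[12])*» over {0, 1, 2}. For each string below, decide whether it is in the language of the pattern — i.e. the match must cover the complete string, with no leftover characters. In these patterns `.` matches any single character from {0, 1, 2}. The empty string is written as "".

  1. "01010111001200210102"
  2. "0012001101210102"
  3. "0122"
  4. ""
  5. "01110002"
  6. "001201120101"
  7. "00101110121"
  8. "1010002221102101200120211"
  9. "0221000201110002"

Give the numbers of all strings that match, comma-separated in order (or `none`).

1, 2, 3, 4, 5, 6

1 → match
2 → match
3 → match
4 → match
5 → match
6 → match
7 → no match
8 → no match
9 → no match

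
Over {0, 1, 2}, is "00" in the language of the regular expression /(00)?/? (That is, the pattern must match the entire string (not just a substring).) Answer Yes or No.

Yes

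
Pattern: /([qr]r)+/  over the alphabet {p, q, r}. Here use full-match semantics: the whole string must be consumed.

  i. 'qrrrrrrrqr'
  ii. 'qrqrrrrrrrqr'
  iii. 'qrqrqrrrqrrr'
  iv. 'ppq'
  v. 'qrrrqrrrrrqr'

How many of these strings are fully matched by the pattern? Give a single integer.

4

i → match
ii → match
iii → match
iv → no match — must end with 'r'
v → match
Total matched: 4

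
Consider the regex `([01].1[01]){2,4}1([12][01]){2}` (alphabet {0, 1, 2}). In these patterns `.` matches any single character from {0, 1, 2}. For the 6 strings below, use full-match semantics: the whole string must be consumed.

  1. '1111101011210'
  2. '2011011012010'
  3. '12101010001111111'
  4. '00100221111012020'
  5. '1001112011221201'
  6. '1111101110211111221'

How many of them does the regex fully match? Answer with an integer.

1

1 → no match
2 → no match
3 → match
4 → no match
5 → no match
6 → no match
Total matched: 1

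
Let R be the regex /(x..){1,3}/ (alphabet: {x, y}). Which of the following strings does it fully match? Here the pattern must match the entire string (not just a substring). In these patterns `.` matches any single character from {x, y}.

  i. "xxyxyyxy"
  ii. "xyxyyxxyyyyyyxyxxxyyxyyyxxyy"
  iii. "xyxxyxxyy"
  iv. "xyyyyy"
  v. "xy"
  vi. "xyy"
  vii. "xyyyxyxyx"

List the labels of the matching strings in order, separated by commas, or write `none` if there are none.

iii, vi

i → no match
ii → no match
iii → match
iv → no match
v → no match
vi → match
vii → no match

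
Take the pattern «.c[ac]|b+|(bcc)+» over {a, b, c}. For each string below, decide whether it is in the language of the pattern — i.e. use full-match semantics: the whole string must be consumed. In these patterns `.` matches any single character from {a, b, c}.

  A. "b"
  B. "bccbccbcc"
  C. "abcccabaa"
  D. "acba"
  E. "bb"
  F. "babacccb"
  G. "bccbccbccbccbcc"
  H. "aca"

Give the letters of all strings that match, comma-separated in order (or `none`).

A, B, E, G, H

A → match
B → match
C → no match
D → no match
E → match
F → no match
G → match
H → match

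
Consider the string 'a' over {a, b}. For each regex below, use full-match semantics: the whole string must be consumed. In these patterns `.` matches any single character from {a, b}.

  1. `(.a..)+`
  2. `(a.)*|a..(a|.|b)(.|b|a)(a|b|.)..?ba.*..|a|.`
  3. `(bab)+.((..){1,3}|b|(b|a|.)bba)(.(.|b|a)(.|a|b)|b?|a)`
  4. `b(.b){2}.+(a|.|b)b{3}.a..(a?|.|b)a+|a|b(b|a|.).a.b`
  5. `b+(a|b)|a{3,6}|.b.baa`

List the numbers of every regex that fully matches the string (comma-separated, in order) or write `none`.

2, 4

1 → no match
2 → match
3 → no match — must start with 'bab'
4 → match
5 → no match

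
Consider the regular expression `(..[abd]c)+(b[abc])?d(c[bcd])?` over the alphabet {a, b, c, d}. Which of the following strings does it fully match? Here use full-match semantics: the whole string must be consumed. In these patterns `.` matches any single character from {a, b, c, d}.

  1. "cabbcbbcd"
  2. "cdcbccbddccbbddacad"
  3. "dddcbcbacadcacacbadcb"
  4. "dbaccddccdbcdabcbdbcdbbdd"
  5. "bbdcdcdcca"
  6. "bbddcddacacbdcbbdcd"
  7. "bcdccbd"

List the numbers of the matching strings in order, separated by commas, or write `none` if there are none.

1 → no match
2 → no match
3 → no match
4 → no match
5 → no match
6 → no match
7 → no match

none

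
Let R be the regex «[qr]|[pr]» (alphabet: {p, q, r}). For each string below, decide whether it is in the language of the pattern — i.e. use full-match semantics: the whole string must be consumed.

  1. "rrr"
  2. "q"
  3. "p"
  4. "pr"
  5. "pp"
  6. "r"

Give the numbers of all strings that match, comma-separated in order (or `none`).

2, 3, 6

1 → no match
2 → match
3 → match
4 → no match
5 → no match
6 → match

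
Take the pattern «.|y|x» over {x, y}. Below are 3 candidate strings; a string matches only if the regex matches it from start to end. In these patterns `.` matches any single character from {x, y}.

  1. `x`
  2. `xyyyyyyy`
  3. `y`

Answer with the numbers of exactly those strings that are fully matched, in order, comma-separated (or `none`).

1, 3

1 → match
2 → no match
3 → match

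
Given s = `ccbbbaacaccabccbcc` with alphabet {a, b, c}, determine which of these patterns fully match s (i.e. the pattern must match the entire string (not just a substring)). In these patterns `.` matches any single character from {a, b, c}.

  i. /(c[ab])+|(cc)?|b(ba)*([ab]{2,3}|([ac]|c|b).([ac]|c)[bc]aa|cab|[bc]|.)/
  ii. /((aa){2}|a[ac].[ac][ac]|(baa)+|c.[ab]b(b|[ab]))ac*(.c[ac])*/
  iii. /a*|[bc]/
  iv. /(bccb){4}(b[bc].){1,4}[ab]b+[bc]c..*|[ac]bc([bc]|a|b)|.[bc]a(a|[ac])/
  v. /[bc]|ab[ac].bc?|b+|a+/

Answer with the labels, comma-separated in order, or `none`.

ii

i → no match
ii → match
iii → no match
iv → no match
v → no match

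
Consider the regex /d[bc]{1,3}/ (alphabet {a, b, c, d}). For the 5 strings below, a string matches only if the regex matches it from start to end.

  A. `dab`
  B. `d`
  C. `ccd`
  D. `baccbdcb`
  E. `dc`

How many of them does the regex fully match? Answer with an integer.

1

A. `dab` → no match
B. `d` → no match
C. `ccd` → no match — must start with `d`
D. `baccbdcb` → no match — must start with `d`
E. `dc` → match
Total matched: 1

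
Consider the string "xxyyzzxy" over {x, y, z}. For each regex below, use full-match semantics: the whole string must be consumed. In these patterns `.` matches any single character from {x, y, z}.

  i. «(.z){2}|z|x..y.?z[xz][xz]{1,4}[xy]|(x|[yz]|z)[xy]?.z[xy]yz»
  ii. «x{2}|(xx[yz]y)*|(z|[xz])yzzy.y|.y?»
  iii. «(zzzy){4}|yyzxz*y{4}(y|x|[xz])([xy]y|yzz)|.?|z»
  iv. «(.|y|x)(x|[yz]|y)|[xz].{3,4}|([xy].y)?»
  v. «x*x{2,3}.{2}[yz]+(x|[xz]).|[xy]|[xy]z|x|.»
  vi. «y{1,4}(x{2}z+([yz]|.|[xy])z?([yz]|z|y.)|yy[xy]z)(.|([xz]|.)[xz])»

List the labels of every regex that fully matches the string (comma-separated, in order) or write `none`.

i → match
ii → no match
iii → no match
iv → no match
v → match
vi → no match — must start with "y"

i, v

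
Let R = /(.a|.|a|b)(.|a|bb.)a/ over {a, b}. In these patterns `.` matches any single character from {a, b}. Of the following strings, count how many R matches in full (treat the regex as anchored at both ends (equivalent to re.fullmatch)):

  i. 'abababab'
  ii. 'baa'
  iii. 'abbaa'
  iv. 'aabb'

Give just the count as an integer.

i → no match — must end with 'a'
ii → match
iii → match
iv → no match — must end with 'a'
Total matched: 2

2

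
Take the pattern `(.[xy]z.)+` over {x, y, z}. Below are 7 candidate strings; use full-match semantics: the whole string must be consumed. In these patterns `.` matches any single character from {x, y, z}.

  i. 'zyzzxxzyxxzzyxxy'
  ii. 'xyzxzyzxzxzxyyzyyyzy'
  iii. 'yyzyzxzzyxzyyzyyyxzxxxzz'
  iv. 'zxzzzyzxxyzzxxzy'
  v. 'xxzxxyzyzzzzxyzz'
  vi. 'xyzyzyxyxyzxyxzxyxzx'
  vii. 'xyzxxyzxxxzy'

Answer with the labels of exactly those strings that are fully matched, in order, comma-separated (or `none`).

ii, iv, vii

i → no match
ii → match
iii → no match
iv → match
v → no match
vi → no match
vii. 'xyzxxyzxxxzy' → match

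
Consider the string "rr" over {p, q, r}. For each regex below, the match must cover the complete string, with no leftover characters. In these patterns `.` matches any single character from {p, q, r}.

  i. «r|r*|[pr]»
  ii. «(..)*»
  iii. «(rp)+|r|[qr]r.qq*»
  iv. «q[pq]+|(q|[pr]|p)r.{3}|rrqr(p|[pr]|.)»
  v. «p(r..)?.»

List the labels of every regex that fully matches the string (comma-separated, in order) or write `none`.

i → match
ii → match
iii → no match
iv → no match
v → no match — must start with "p"

i, ii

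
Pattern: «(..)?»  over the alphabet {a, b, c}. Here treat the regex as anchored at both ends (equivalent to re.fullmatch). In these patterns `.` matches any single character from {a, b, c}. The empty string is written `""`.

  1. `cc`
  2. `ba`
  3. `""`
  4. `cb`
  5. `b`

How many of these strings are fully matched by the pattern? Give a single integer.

4

1. `cc` → match
2. `ba` → match
3. `""` → match
4. `cb` → match
5. `b` → no match
Total matched: 4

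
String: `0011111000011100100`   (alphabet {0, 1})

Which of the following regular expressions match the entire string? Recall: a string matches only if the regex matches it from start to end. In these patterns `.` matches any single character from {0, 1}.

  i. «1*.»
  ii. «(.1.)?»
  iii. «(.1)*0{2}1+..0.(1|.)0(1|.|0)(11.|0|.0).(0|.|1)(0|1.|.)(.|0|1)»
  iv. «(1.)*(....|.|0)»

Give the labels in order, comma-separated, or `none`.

iii

i → no match
ii → no match
iii → match
iv → no match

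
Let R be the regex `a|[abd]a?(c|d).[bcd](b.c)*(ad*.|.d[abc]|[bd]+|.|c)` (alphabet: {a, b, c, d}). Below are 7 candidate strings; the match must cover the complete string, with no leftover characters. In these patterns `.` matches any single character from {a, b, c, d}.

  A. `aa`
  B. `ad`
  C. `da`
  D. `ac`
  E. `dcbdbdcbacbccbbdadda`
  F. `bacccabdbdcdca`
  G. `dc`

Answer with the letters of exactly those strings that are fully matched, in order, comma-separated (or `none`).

none

A. `aa` → no match
B. `ad` → no match
C. `da` → no match
D. `ac` → no match
E → no match
F → no match
G. `dc` → no match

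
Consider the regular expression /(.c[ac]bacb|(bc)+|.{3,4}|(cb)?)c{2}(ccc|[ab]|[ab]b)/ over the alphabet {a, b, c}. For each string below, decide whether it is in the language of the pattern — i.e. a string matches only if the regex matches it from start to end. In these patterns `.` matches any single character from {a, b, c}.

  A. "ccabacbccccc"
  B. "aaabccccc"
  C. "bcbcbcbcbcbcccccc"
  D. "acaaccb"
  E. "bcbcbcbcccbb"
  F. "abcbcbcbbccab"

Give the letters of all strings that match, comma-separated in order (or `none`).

A, B, C, D, E

A → match
B → match
C → match
D → match
E → match
F → no match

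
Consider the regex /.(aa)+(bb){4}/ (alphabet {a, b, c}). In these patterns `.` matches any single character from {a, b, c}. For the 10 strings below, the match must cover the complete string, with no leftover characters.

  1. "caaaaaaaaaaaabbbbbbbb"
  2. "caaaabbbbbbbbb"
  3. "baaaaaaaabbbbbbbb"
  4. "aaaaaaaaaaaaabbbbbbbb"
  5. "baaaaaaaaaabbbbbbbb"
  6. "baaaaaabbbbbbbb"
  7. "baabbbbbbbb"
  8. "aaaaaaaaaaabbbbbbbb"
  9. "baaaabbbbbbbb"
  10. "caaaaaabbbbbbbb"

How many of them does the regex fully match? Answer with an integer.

1 → match
2 → no match
3 → match
4 → match
5 → match
6 → match
7 → match
8 → match
9 → match
10 → match
Total matched: 9

9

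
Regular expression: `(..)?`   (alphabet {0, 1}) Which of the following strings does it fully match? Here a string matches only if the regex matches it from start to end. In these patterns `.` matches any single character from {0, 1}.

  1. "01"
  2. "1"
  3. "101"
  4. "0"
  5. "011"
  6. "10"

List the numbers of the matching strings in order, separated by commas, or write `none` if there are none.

1, 6

1 → match
2 → no match
3 → no match
4 → no match
5 → no match
6 → match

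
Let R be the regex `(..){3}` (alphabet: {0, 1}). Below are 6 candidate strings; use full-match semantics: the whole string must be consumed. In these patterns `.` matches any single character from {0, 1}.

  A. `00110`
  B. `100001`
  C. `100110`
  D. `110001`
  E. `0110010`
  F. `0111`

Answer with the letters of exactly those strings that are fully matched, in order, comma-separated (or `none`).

B, C, D

A → no match
B → match
C → match
D → match
E → no match
F → no match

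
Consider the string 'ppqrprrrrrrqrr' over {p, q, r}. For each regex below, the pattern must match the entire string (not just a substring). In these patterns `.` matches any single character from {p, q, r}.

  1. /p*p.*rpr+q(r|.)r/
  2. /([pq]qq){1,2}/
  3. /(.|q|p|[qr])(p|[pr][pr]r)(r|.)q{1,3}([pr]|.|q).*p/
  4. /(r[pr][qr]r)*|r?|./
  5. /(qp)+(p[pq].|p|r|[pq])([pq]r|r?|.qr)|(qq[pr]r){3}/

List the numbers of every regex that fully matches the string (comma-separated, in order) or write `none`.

1

1 → match
2 → no match — must end with 'qq'
3 → no match — must end with 'p'
4 → no match
5 → no match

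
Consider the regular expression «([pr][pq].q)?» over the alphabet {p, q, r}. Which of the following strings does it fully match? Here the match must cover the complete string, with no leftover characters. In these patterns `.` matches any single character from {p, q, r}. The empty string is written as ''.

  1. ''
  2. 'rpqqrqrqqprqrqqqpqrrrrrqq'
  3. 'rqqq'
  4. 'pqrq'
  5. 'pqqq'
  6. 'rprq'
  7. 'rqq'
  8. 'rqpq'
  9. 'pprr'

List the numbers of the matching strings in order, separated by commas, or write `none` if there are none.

1 → match
2 → no match
3 → match
4 → match
5 → match
6 → match
7 → no match
8 → match
9 → no match

1, 3, 4, 5, 6, 8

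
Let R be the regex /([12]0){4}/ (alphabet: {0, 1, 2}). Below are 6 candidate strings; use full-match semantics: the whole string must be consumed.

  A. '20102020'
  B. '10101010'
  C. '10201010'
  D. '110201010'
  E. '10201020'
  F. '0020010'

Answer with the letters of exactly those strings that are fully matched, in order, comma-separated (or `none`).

A, B, C, E

A → match
B → match
C → match
D → no match
E → match
F → no match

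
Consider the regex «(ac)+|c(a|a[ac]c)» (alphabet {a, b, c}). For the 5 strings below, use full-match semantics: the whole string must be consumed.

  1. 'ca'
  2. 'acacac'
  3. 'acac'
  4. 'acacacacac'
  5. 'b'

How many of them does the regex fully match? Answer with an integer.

1. 'ca' → match
2. 'acacac' → match
3. 'acac' → match
4. 'acacacacac' → match
5. 'b' → no match
Total matched: 4

4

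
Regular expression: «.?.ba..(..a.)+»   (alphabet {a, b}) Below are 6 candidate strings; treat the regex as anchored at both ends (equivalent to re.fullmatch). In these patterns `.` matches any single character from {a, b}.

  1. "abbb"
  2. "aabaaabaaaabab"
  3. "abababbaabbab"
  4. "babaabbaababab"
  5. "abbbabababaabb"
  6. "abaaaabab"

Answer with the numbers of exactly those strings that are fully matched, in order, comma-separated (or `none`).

1 → no match
2 → match
3 → match
4 → match
5 → no match
6 → match

2, 3, 4, 6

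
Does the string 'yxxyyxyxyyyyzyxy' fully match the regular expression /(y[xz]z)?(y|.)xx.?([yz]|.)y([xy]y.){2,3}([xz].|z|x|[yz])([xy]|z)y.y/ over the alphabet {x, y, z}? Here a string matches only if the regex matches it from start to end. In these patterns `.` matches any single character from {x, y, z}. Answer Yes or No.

Yes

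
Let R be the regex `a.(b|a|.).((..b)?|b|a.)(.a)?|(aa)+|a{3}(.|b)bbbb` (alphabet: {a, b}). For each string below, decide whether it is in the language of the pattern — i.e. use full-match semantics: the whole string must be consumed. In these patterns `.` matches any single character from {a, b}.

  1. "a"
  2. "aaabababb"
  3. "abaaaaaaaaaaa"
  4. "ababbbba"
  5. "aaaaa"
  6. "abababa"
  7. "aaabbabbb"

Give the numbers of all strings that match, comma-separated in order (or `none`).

1 → no match
2 → no match
3 → no match
4 → no match
5 → no match
6 → no match
7 → no match

none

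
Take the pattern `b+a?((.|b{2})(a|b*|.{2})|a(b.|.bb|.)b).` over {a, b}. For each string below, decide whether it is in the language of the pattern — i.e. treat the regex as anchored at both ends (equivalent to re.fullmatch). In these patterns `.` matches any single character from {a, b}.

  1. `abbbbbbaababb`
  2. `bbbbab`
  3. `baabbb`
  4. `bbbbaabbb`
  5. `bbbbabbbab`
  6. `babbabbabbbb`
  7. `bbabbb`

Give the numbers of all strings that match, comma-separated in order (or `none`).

2, 3, 4, 5, 7

1 → no match — must start with `b`
2. `bbbbab` → match
3. `baabbb` → match
4. `bbbbaabbb` → match
5. `bbbbabbbab` → match
6. `babbabbabbbb` → no match
7. `bbabbb` → match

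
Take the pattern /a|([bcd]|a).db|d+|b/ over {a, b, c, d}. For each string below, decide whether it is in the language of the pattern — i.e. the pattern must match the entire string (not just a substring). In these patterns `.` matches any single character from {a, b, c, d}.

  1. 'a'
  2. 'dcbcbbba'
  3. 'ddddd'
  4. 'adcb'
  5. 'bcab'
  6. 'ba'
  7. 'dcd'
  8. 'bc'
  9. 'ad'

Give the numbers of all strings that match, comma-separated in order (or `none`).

1, 3

1 → match
2 → no match
3 → match
4 → no match
5 → no match
6 → no match
7 → no match
8 → no match
9 → no match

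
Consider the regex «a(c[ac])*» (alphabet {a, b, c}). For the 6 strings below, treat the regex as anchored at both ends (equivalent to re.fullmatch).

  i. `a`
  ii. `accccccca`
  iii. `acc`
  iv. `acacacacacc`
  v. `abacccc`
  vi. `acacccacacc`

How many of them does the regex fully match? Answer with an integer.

i → match
ii → match
iii → match
iv → match
v → no match
vi → match
Total matched: 5

5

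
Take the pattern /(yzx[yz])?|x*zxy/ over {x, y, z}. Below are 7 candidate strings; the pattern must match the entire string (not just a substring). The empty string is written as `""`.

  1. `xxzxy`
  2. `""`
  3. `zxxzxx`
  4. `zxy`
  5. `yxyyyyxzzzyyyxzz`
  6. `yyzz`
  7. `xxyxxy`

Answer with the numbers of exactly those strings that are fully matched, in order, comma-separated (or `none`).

1 → match
2 → match
3 → no match
4 → match
5 → no match
6 → no match
7 → no match

1, 2, 4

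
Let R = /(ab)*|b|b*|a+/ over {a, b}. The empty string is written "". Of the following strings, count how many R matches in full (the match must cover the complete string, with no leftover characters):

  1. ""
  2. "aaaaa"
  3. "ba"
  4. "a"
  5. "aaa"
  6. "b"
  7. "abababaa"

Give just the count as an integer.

5

1 → match
2 → match
3 → no match
4 → match
5 → match
6 → match
7 → no match
Total matched: 5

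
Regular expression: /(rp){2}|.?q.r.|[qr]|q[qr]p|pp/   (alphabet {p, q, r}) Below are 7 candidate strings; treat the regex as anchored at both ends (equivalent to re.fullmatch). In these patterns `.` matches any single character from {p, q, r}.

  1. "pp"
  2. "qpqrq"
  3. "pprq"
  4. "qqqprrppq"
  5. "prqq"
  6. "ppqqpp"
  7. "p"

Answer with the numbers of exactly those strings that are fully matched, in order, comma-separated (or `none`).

1

1 → match
2 → no match
3 → no match
4 → no match
5 → no match
6 → no match
7 → no match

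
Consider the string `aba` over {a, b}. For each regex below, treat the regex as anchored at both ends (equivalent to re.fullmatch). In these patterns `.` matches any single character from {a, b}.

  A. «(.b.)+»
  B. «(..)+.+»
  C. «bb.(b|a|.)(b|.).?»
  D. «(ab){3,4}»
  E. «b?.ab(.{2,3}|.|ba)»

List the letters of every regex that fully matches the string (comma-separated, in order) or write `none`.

A → match
B → match
C → no match — must start with `bb`
D → no match — must end with `ab`
E → no match

A, B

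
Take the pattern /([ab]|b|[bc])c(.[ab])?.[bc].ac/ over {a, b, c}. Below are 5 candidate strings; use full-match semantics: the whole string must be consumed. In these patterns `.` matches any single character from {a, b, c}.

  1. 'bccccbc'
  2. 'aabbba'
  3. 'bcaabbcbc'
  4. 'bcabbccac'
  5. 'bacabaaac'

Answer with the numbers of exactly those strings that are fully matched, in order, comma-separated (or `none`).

1. 'bccccbc' → no match — must end with 'ac'
2. 'aabbba' → no match — must end with 'ac'
3. 'bcaabbcbc' → no match — must end with 'ac'
4. 'bcabbccac' → match
5. 'bacabaaac' → no match

4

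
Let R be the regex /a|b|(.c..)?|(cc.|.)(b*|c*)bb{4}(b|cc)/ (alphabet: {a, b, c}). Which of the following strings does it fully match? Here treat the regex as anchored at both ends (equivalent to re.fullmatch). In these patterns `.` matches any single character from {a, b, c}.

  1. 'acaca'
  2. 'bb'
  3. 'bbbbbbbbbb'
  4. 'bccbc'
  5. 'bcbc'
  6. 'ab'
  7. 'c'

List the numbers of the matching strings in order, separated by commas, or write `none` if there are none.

1 → no match
2 → no match
3 → match
4 → no match
5 → match
6 → no match
7 → no match

3, 5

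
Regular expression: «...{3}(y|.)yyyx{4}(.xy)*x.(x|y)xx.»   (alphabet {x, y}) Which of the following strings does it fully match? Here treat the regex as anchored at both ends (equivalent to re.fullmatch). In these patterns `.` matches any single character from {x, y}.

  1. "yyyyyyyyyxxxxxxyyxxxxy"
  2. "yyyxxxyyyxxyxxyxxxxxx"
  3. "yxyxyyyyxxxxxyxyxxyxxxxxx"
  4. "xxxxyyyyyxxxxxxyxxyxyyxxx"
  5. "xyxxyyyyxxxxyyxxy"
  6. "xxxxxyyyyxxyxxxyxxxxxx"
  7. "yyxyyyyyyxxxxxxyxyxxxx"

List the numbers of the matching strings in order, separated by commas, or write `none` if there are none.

1 → no match
2 → no match
3 → no match
4 → match
5 → no match
6 → no match
7 → match

4, 7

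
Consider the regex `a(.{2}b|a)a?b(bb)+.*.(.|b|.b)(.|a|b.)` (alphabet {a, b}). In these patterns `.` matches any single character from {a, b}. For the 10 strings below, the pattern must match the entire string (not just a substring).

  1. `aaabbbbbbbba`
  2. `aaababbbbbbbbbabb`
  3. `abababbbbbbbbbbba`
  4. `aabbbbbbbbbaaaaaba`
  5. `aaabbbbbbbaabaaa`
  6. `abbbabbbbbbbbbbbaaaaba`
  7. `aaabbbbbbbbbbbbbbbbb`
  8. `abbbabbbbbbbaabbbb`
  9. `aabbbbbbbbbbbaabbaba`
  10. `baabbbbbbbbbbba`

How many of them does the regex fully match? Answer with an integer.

9

1 → match
2 → match
3 → match
4 → match
5 → match
6 → match
7 → match
8 → match
9 → match
10 → no match — must start with `a`
Total matched: 9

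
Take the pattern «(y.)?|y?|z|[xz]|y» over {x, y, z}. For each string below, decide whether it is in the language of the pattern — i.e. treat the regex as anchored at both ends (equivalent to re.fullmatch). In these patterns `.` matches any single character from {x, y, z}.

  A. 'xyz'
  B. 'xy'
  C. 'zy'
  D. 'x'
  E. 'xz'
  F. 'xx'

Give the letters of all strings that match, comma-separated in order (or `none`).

A. 'xyz' → no match
B. 'xy' → no match
C. 'zy' → no match
D. 'x' → match
E. 'xz' → no match
F. 'xx' → no match

D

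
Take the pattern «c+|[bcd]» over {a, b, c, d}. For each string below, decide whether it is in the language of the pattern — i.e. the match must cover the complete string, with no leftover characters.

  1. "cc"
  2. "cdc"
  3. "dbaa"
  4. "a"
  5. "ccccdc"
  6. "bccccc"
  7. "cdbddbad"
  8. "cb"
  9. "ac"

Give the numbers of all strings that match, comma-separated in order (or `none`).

1

1 → match
2 → no match
3 → no match
4 → no match
5 → no match
6 → no match
7 → no match
8 → no match
9 → no match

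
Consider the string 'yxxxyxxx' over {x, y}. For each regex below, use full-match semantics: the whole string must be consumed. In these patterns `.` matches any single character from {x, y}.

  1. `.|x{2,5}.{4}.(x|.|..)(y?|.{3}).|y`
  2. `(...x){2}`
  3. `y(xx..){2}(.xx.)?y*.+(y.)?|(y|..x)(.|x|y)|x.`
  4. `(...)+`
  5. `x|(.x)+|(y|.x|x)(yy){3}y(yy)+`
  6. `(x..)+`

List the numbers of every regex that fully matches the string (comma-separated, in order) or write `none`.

2, 5

1 → no match
2 → match
3 → no match
4 → no match
5 → match
6 → no match — must start with 'x'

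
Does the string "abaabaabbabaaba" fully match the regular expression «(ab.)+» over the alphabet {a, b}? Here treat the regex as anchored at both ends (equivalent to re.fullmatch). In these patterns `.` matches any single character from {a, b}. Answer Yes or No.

Yes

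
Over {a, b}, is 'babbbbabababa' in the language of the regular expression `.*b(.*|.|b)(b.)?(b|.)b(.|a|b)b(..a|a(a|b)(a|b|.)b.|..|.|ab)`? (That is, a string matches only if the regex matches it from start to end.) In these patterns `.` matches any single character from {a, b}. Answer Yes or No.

Yes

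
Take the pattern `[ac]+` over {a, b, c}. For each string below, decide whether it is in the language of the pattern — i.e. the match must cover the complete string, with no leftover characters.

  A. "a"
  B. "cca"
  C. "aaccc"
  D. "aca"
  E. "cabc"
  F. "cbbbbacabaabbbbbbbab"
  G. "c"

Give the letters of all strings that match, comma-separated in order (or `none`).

A, B, C, D, G

A. "a" → match
B. "cca" → match
C. "aaccc" → match
D. "aca" → match
E. "cabc" → no match
F → no match
G. "c" → match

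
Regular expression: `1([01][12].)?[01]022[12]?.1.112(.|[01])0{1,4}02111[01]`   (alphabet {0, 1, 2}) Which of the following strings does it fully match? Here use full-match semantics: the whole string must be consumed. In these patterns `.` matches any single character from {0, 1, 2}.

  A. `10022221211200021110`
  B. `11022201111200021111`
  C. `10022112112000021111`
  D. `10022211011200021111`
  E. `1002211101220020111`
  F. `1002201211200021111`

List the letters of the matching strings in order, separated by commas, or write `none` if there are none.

A, B, C, D, F

A → match
B → match
C → match
D → match
E → no match
F → match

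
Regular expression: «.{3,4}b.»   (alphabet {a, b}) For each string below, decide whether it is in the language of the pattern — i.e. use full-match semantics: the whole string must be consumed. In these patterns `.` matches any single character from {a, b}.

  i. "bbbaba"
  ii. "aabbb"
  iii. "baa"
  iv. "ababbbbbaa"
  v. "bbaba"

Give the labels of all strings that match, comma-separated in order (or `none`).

i → match
ii → match
iii → no match
iv → no match
v → match

i, ii, v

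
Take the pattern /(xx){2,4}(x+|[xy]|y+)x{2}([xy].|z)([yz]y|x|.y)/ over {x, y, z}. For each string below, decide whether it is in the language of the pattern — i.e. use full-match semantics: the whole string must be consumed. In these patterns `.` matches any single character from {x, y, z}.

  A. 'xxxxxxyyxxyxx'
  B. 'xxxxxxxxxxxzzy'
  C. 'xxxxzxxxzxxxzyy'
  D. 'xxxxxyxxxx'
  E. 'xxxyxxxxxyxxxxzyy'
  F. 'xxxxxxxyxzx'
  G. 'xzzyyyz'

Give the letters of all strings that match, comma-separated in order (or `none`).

A → match
B → match
C → no match
D → no match
E → no match
F → no match
G → no match — must start with 'xx'

A, B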